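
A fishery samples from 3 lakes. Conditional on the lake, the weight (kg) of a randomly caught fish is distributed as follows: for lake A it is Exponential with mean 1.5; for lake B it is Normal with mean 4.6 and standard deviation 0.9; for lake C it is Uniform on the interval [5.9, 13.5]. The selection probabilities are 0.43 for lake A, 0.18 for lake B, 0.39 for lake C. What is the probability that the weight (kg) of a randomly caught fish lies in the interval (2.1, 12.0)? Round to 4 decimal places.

0.5984

Conditional on each lake, P(2.1 < X < 12.0): A: 0.246262; B: 0.997263; C: 0.802632.
By total probability, P(2.1 < X < 12.0) = 0.43·0.246262 + 0.18·0.997263 + 0.39·0.802632 = 0.598426.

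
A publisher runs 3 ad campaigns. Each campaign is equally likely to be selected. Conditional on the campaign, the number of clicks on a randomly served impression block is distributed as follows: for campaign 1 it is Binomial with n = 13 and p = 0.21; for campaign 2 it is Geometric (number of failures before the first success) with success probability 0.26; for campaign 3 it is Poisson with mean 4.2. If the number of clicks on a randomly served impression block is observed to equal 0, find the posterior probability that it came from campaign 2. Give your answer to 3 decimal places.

0.808

Likelihoods P(X=0 | ·): 1: 0.0466823; 2: 0.26; 3: 0.0149956.
Posterior ∝ prior × likelihood. Numerator for 2: 0.333333·0.26 = 0.0866667.
Normalizing constant: 0.333333·0.0466823 + 0.333333·0.26 + 0.333333·0.0149956 = 0.107226.
P(2 | observation) = 0.0866667 / 0.107226 = 0.808262.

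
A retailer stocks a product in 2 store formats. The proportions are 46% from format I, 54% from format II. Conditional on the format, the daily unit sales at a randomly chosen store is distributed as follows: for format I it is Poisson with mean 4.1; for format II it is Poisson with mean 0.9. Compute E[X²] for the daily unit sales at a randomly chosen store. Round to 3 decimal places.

For each component E[X²] = Var + (mean)², giving I: 20.91; II: 1.71.
Overall E[X²] = 0.46·20.91 + 0.54·1.71 = 10.542.

10.542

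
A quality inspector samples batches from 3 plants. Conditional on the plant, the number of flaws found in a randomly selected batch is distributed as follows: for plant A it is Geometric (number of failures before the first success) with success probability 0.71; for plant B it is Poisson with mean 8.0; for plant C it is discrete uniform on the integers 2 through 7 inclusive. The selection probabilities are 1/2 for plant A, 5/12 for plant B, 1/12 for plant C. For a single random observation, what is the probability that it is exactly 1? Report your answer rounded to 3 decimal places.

0.104

Conditional on each plant, P(X = 1): A: 0.2059; B: 0.0026837; C: 0.
By total probability, P(X = 1) = 0.5·0.2059 + 0.416667·0.0026837 + 0.0833333·0 = 0.104068.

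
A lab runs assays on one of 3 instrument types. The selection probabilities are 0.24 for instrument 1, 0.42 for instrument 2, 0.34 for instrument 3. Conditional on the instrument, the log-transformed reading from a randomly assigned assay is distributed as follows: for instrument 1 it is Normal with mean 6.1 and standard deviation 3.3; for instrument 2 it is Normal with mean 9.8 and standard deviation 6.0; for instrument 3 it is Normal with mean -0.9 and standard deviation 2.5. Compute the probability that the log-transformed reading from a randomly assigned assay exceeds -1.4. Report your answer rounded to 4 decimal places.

0.8412

Conditional on each instrument, P(X > -1.4): 1: 0.988479; 2: 0.969026; 3: 0.57926.
By total probability, P(X > -1.4) = 0.24·0.988479 + 0.42·0.969026 + 0.34·0.57926 = 0.841174.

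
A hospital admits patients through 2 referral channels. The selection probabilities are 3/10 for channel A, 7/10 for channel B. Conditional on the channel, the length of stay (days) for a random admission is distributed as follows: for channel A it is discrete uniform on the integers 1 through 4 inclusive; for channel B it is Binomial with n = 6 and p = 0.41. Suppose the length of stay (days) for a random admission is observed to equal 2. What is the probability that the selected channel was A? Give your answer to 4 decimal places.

0.2596

Likelihoods P(X=2 | ·): A: 0.25; B: 0.305539.
Posterior ∝ prior × likelihood. Numerator for A: 0.3·0.25 = 0.075.
Normalizing constant: 0.3·0.25 + 0.7·0.305539 = 0.288877.
P(A | observation) = 0.075 / 0.288877 = 0.259626.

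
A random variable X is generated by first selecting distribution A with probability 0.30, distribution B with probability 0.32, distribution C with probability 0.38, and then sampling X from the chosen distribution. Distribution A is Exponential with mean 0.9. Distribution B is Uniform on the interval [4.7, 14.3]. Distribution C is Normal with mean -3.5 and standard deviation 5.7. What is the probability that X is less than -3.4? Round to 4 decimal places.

Conditional on each component, P(X < -3.4): A: 0; B: 0; C: 0.506999.
By total probability, P(X < -3.4) = 0.3·0 + 0.32·0 + 0.38·0.506999 = 0.192659.

0.1927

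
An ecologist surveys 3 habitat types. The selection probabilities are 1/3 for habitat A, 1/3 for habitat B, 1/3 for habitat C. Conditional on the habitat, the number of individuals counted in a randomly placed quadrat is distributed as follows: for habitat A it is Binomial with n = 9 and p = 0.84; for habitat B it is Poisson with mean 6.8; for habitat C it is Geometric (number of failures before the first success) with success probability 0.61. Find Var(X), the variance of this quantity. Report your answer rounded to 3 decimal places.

12.622

Per component, A: μ=7.56, E[X²]=58.3632; B: μ=6.8, E[X²]=53.04; C: μ=0.639344, E[X²]=1.45687.
E[X] = 0.333333·7.56 + 0.333333·6.8 + 0.333333·0.639344 = 4.99978.
E[X²] = 0.333333·58.3632 + 0.333333·53.04 + 0.333333·1.45687 = 37.62.
Var(X) = E[X²] − (E[X])² = 37.62 − 24.9978 = 12.6222.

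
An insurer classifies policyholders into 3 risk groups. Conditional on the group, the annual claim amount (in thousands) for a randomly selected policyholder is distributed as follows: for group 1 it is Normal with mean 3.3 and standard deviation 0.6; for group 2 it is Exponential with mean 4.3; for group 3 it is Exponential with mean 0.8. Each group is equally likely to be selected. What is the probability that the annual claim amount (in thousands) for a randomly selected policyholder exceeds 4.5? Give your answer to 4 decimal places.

0.1258

Conditional on each group, P(X > 4.5): 1: 0.0227501; 2: 0.351161; 3: 0.00360656.
By total probability, P(X > 4.5) = 0.333333·0.0227501 + 0.333333·0.351161 + 0.333333·0.00360656 = 0.125839.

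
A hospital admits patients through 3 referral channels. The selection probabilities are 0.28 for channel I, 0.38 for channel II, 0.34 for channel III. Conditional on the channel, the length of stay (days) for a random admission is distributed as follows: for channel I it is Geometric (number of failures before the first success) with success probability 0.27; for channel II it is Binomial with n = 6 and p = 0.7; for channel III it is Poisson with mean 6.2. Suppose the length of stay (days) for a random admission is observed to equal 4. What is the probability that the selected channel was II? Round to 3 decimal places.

0.658

Likelihoods P(X=4 | ·): I: 0.0766753; II: 0.324135; III: 0.124948.
Posterior ∝ prior × likelihood. Numerator for II: 0.38·0.324135 = 0.123171.
Normalizing constant: 0.28·0.0766753 + 0.38·0.324135 + 0.34·0.124948 = 0.187123.
P(II | observation) = 0.123171 / 0.187123 = 0.658238.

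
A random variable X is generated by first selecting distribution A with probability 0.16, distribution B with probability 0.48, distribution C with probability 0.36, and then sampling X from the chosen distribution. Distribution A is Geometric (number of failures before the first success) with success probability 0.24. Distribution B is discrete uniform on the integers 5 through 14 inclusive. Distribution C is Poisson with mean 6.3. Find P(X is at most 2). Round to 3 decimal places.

Conditional on each component, P(X ≤ 2): A: 0.561024; B: 0; C: 0.0498465.
By total probability, P(X ≤ 2) = 0.16·0.561024 + 0.48·0 + 0.36·0.0498465 = 0.107709.

0.108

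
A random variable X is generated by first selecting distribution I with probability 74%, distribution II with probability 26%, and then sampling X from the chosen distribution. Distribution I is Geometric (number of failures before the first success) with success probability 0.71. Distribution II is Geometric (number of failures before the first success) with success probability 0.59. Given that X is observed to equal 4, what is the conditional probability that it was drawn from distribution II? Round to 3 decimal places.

Likelihoods P(X=4 | ·): I: 0.0050217; II: 0.016672.
Posterior ∝ prior × likelihood. Numerator for II: 0.26·0.016672 = 0.00433472.
Normalizing constant: 0.74·0.0050217 + 0.26·0.016672 = 0.00805077.
P(II | observation) = 0.00433472 / 0.00805077 = 0.538423.

0.538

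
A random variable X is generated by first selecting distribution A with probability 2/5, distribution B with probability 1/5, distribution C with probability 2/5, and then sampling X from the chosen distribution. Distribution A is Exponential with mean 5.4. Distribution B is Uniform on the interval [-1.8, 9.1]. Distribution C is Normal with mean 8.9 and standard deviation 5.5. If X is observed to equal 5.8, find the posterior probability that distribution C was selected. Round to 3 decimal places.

Likelihoods f(5.8 | ·): A: 0.0632618; B: 0.0917431; C: 0.0618818.
Posterior ∝ prior × likelihood. Numerator for C: 0.4·0.0618818 = 0.0247527.
Normalizing constant: 0.4·0.0632618 + 0.2·0.0917431 + 0.4·0.0618818 = 0.0684061.
P(C | observation) = 0.0247527 / 0.0684061 = 0.36185.

0.362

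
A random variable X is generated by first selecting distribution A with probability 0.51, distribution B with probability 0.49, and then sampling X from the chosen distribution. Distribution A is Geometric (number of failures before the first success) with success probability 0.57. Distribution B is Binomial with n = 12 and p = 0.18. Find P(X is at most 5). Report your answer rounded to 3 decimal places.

Conditional on each component, P(X ≤ 5): A: 0.993679; B: 0.988376.
By total probability, P(X ≤ 5) = 0.51·0.993679 + 0.49·0.988376 = 0.99108.

0.991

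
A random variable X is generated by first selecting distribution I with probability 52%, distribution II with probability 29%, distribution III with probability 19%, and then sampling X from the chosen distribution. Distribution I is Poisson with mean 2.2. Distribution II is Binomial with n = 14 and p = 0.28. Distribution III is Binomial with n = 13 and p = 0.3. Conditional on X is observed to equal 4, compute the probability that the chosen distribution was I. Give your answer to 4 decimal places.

Likelihoods P(X=4 | ·): I: 0.108151; II: 0.230352; III: 0.233708.
Posterior ∝ prior × likelihood. Numerator for I: 0.52·0.108151 = 0.0562387.
Normalizing constant: 0.52·0.108151 + 0.29·0.230352 + 0.19·0.233708 = 0.167445.
P(I | observation) = 0.0562387 / 0.167445 = 0.335863.

0.3359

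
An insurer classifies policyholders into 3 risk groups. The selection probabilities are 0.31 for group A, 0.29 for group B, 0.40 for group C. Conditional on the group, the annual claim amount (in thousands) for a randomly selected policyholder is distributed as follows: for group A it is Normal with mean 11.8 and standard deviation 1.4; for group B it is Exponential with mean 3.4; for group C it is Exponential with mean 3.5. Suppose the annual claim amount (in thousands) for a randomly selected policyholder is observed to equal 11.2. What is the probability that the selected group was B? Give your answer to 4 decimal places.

Likelihoods f(11.2 | ·): A: 0.259955; B: 0.010912; C: 0.0116463.
Posterior ∝ prior × likelihood. Numerator for B: 0.29·0.010912 = 0.00316448.
Normalizing constant: 0.31·0.259955 + 0.29·0.010912 + 0.4·0.0116463 = 0.088409.
P(B | observation) = 0.00316448 / 0.088409 = 0.0357936.

0.0358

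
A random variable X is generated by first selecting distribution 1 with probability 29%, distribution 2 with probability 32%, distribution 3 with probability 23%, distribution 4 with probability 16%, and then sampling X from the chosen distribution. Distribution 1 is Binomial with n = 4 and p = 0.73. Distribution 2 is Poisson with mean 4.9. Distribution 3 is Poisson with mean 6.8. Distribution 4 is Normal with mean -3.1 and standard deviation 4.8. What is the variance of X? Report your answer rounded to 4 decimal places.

17.2458

Per component, 1: μ=2.92, E[X²]=9.3148; 2: μ=4.9, E[X²]=28.91; 3: μ=6.8, E[X²]=53.04; 4: μ=-3.1, E[X²]=32.65.
E[X] = 0.29·2.92 + 0.32·4.9 + 0.23·6.8 + 0.16·-3.1 = 3.4828.
E[X²] = 0.29·9.3148 + 0.32·28.91 + 0.23·53.04 + 0.16·32.65 = 29.3757.
Var(X) = E[X²] − (E[X])² = 29.3757 − 12.1299 = 17.2458.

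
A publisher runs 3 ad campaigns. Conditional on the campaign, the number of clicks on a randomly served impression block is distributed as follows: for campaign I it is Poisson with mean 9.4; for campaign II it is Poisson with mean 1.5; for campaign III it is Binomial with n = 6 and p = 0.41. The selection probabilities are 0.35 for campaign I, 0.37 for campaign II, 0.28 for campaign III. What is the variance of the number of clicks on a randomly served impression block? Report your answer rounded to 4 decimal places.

Per component, I: μ=9.4, E[X²]=97.76; II: μ=1.5, E[X²]=3.75; III: μ=2.46, E[X²]=7.503.
E[X] = 0.35·9.4 + 0.37·1.5 + 0.28·2.46 = 4.5338.
E[X²] = 0.35·97.76 + 0.37·3.75 + 0.28·7.503 = 37.7043.
Var(X) = E[X²] − (E[X])² = 37.7043 − 20.5553 = 17.149.

17.1490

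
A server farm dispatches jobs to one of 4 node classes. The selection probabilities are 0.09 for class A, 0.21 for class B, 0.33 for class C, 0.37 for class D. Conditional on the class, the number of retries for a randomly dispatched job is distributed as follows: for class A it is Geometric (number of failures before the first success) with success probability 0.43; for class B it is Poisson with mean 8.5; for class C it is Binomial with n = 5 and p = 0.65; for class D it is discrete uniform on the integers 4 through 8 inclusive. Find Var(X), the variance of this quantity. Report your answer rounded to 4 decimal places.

8.3073

Per component, A: μ=1.32558, E[X²]=4.83991; B: μ=8.5, E[X²]=80.75; C: μ=3.25, E[X²]=11.7; D: μ=6, E[X²]=38.
E[X] = 0.09·1.32558 + 0.21·8.5 + 0.33·3.25 + 0.37·6 = 5.1968.
E[X²] = 0.09·4.83991 + 0.21·80.75 + 0.33·11.7 + 0.37·38 = 35.3141.
Var(X) = E[X²] − (E[X])² = 35.3141 − 27.0068 = 8.30734.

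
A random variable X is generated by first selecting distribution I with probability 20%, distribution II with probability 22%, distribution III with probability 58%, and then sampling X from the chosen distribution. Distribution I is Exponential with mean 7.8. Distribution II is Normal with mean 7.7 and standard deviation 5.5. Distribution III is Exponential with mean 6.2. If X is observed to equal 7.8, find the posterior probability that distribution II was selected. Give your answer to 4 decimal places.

Likelihoods f(7.8 | ·): I: 0.047164; II: 0.072523; III: 0.0458393.
Posterior ∝ prior × likelihood. Numerator for II: 0.22·0.072523 = 0.0159551.
Normalizing constant: 0.2·0.047164 + 0.22·0.072523 + 0.58·0.0458393 = 0.0519746.
P(II | observation) = 0.0159551 / 0.0519746 = 0.306978.

0.3070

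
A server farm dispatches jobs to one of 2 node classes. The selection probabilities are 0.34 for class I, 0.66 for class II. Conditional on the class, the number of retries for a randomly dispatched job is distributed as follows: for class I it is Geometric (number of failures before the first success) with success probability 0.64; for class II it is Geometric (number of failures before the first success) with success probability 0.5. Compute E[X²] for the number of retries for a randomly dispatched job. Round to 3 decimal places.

For each component E[X²] = Var + (mean)², giving I: 1.19531; II: 3.
Overall E[X²] = 0.34·1.19531 + 0.66·3 = 2.38641.

2.386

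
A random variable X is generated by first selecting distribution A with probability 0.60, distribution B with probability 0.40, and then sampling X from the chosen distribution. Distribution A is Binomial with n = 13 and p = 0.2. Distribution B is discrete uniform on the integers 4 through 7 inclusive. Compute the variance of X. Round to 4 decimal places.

Per component, A: μ=2.6, E[X²]=8.84; B: μ=5.5, E[X²]=31.5.
E[X] = 0.6·2.6 + 0.4·5.5 = 3.76.
E[X²] = 0.6·8.84 + 0.4·31.5 = 17.904.
Var(X) = E[X²] − (E[X])² = 17.904 − 14.1376 = 3.7664.

3.7664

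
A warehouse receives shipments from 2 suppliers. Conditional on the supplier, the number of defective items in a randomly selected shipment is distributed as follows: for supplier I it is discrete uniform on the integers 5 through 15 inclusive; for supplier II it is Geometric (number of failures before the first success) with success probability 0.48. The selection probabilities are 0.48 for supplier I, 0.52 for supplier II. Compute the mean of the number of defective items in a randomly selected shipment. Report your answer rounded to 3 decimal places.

Component means — I: 10; II: 1.08333.
E[X] = 0.48·10 + 0.52·1.08333 = 5.36333.

5.363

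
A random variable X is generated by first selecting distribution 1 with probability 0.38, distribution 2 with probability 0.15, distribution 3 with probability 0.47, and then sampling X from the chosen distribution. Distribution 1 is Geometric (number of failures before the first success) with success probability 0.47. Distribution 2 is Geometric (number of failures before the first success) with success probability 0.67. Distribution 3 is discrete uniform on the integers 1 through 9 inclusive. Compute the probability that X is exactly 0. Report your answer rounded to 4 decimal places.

0.2791

Conditional on each component, P(X = 0): 1: 0.47; 2: 0.67; 3: 0.
By total probability, P(X = 0) = 0.38·0.47 + 0.15·0.67 + 0.47·0 = 0.2791.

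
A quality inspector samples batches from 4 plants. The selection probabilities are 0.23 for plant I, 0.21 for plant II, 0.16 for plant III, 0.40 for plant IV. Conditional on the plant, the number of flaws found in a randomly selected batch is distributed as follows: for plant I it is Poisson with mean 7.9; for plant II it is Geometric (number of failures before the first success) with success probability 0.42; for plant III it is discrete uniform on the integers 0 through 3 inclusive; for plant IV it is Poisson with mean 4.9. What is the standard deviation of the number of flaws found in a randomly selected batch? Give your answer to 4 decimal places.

3.2918

Per component, I: μ=7.9, E[X²]=70.31; II: μ=1.38095, E[X²]=5.19501; III: μ=1.5, E[X²]=3.5; IV: μ=4.9, E[X²]=28.91.
E[X] = 0.23·7.9 + 0.21·1.38095 + 0.16·1.5 + 0.4·4.9 = 4.307.
E[X²] = 0.23·70.31 + 0.21·5.19501 + 0.16·3.5 + 0.4·28.91 = 29.3863.
Var(X) = E[X²] − (E[X])² = 29.3863 − 18.5502 = 10.836.
SD(X) = √10.836 = 3.29181.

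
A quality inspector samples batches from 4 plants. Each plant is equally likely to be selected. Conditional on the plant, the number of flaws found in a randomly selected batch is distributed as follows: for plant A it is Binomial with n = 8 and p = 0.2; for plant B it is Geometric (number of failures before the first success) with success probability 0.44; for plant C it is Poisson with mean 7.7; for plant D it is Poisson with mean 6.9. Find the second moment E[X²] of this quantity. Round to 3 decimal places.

For each component E[X²] = Var + (mean)², giving A: 3.84; B: 4.5124; C: 66.99; D: 54.51.
Overall E[X²] = 0.25·3.84 + 0.25·4.5124 + 0.25·66.99 + 0.25·54.51 = 32.4631.

32.463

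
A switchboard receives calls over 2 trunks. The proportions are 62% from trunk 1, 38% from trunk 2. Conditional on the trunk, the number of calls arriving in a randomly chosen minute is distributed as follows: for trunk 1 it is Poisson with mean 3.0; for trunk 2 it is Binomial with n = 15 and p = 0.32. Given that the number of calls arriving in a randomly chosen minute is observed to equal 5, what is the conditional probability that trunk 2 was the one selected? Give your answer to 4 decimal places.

0.5643

Likelihoods P(X=5 | ·): 1: 0.100819; 2: 0.213007.
Posterior ∝ prior × likelihood. Numerator for 2: 0.38·0.213007 = 0.0809427.
Normalizing constant: 0.62·0.100819 + 0.38·0.213007 = 0.14345.
P(2 | observation) = 0.0809427 / 0.14345 = 0.564256.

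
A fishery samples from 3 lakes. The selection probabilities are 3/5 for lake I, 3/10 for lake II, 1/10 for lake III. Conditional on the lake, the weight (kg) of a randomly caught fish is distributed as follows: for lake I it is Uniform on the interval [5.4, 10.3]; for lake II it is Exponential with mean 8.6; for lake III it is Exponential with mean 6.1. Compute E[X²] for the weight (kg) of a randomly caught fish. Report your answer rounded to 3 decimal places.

For each component E[X²] = Var + (mean)², giving I: 63.6233; II: 147.92; III: 74.42.
Overall E[X²] = 0.6·63.6233 + 0.3·147.92 + 0.1·74.42 = 89.992.

89.992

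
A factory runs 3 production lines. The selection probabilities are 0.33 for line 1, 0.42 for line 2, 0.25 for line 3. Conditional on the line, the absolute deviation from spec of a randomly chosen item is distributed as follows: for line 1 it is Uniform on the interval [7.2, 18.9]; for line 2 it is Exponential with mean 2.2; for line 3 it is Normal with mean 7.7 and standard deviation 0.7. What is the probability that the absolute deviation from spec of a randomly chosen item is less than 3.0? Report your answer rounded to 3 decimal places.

0.313

Conditional on each line, P(X < 3.0): 1: 0; 2: 0.744271; 3: 9.4495e-12.
By total probability, P(X < 3.0) = 0.33·0 + 0.42·0.744271 + 0.25·9.4495e-12 = 0.312594.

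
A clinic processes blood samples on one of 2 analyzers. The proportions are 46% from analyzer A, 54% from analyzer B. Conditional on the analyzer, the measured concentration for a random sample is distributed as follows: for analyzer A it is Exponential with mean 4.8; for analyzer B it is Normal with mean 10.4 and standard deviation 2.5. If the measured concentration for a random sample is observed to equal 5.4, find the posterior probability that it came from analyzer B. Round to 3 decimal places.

Likelihoods f(5.4 | ·): A: 0.0676359; B: 0.0215964.
Posterior ∝ prior × likelihood. Numerator for B: 0.54·0.0215964 = 0.011662.
Normalizing constant: 0.46·0.0676359 + 0.54·0.0215964 = 0.0427746.
P(B | observation) = 0.011662 / 0.0427746 = 0.27264.

0.273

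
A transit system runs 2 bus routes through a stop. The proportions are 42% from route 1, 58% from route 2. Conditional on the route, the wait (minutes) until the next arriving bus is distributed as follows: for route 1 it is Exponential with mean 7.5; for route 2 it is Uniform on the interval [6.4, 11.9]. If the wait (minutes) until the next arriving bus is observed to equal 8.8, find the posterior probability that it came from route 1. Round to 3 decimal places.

0.141

Likelihoods f(8.8 | ·): 1: 0.0412445; 2: 0.181818.
Posterior ∝ prior × likelihood. Numerator for 1: 0.42·0.0412445 = 0.0173227.
Normalizing constant: 0.42·0.0412445 + 0.58·0.181818 = 0.122777.
P(1 | observation) = 0.0173227 / 0.122777 = 0.141091.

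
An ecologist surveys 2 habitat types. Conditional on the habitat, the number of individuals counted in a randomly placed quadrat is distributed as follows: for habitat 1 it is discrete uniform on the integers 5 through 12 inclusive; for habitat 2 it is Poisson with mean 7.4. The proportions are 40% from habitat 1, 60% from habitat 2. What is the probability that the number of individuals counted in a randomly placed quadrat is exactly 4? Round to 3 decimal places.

0.046

Conditional on each habitat, P(X = 4): 1: 0; 2: 0.0763724.
By total probability, P(X = 4) = 0.4·0 + 0.6·0.0763724 = 0.0458234.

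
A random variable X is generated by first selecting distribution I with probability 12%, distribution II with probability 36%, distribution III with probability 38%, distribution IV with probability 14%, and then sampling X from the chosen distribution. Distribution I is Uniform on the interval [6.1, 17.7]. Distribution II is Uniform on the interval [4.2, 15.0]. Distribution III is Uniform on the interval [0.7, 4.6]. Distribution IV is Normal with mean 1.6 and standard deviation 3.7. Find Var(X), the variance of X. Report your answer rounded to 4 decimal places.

Per component, I: μ=11.9, E[X²]=152.823; II: μ=9.6, E[X²]=101.88; III: μ=2.65, E[X²]=8.29; IV: μ=1.6, E[X²]=16.25.
E[X] = 0.12·11.9 + 0.36·9.6 + 0.38·2.65 + 0.14·1.6 = 6.115.
E[X²] = 0.12·152.823 + 0.36·101.88 + 0.38·8.29 + 0.14·16.25 = 60.4408.
Var(X) = E[X²] − (E[X])² = 60.4408 − 37.3932 = 23.0476.

23.0476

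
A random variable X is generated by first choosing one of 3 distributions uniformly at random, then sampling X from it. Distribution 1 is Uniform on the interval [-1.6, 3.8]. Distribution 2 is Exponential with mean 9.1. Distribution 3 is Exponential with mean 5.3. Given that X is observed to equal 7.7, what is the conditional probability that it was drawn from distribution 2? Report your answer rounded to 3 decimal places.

0.517

Likelihoods f(7.7 | ·): 1: 0; 2: 0.0471497; 3: 0.0441335.
Posterior ∝ prior × likelihood. Numerator for 2: 0.333333·0.0471497 = 0.0157166.
Normalizing constant: 0.333333·0 + 0.333333·0.0471497 + 0.333333·0.0441335 = 0.0304277.
P(2 | observation) = 0.0157166 / 0.0304277 = 0.516521.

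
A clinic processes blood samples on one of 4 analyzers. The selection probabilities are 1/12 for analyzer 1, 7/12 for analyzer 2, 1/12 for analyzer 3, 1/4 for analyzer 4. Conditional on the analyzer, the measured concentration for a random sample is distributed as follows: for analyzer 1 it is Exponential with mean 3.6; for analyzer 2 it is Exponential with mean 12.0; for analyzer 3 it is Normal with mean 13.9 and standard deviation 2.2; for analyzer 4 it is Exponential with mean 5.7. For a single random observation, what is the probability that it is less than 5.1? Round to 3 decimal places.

Conditional on each analyzer, P(X < 5.1): 1: 0.757479; 2: 0.34623; 3: 3.16712e-05; 4: 0.591285.
By total probability, P(X < 5.1) = 0.0833333·0.757479 + 0.583333·0.34623 + 0.0833333·3.16712e-05 + 0.25·0.591285 = 0.412915.

0.413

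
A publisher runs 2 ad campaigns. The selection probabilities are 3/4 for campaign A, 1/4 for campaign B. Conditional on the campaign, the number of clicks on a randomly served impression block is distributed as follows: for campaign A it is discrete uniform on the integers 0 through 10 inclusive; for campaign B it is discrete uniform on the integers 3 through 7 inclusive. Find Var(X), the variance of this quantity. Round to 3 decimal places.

8.000

Per component, A: μ=5, E[X²]=35; B: μ=5, E[X²]=27.
E[X] = 0.75·5 + 0.25·5 = 5.
E[X²] = 0.75·35 + 0.25·27 = 33.
Var(X) = E[X²] − (E[X])² = 33 − 25 = 8.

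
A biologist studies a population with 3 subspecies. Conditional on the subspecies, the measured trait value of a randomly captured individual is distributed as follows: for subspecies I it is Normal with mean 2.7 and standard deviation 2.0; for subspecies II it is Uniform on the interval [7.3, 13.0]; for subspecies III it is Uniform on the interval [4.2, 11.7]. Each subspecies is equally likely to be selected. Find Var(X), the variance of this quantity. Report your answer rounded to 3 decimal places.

Per component, I: μ=2.7, E[X²]=11.29; II: μ=10.15, E[X²]=105.73; III: μ=7.95, E[X²]=67.89.
E[X] = 0.333333·2.7 + 0.333333·10.15 + 0.333333·7.95 = 6.93333.
E[X²] = 0.333333·11.29 + 0.333333·105.73 + 0.333333·67.89 = 61.6367.
Var(X) = E[X²] − (E[X])² = 61.6367 − 48.0711 = 13.5656.

13.566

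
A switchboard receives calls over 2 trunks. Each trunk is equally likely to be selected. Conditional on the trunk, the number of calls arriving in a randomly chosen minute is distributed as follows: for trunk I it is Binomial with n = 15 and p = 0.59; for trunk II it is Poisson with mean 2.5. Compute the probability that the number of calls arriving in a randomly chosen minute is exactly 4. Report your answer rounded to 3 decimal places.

0.071

Conditional on each trunk, P(X = 4): I: 0.00910255; II: 0.133602.
By total probability, P(X = 4) = 0.5·0.00910255 + 0.5·0.133602 = 0.0713522.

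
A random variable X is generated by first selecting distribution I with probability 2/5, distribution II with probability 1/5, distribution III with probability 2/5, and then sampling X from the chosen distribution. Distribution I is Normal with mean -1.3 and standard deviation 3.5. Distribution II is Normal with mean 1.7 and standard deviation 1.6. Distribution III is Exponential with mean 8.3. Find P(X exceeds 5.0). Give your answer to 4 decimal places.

Conditional on each component, P(X > 5.0): I: 0.0359303; II: 0.0195801; III: 0.547491.
By total probability, P(X > 5.0) = 0.4·0.0359303 + 0.2·0.0195801 + 0.4·0.547491 = 0.237284.

0.2373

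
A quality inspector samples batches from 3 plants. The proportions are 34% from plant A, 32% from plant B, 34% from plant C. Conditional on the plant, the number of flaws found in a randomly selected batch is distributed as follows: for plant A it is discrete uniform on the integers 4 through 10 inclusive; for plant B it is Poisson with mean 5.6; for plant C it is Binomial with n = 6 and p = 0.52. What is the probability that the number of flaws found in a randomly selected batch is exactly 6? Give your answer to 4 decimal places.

Conditional on each plant, P(X = 6): A: 0.142857; B: 0.158397; C: 0.0197706.
By total probability, P(X = 6) = 0.34·0.142857 + 0.32·0.158397 + 0.34·0.0197706 = 0.10598.

0.1060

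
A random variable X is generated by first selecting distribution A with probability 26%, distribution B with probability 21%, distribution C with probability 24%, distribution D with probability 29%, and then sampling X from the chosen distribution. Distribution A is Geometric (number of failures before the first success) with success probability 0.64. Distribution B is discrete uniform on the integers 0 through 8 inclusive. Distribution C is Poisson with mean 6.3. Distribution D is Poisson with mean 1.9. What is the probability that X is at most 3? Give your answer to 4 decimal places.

0.6330

Conditional on each component, P(X ≤ 3): A: 0.983204; B: 0.444444; C: 0.126374; D: 0.874702.
By total probability, P(X ≤ 3) = 0.26·0.983204 + 0.21·0.444444 + 0.24·0.126374 + 0.29·0.874702 = 0.63296.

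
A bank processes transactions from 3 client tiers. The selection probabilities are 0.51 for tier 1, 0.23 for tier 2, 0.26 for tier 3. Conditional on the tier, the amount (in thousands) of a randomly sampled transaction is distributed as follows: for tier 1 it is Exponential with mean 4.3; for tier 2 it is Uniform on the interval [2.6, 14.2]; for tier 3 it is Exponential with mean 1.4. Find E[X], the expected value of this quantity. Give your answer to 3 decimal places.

Component means — 1: 4.3; 2: 8.4; 3: 1.4.
E[X] = 0.51·4.3 + 0.23·8.4 + 0.26·1.4 = 4.489.

4.489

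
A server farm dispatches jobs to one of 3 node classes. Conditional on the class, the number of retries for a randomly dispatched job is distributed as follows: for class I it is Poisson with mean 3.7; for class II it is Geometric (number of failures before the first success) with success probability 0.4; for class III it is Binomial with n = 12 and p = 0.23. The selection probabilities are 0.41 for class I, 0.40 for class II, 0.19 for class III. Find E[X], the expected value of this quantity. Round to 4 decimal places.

2.6414

Component means — I: 3.7; II: 1.5; III: 2.76.
E[X] = 0.41·3.7 + 0.4·1.5 + 0.19·2.76 = 2.6414.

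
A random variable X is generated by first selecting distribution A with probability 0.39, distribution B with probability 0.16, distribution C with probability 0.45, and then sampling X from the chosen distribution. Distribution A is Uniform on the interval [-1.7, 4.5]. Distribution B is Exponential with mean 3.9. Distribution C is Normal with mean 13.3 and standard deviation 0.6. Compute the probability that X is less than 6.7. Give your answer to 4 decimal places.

0.5213

Conditional on each component, P(X < 6.7): A: 1; B: 0.820566; C: 0.
By total probability, P(X < 6.7) = 0.39·1 + 0.16·0.820566 + 0.45·0 = 0.521291.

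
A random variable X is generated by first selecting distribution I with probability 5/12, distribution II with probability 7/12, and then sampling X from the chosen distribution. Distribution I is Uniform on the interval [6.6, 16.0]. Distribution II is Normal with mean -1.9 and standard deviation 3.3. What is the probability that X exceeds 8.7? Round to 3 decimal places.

Conditional on each component, P(X > 8.7): I: 0.776596; II: 0.000658794.
By total probability, P(X > 8.7) = 0.416667·0.776596 + 0.583333·0.000658794 = 0.323966.

0.324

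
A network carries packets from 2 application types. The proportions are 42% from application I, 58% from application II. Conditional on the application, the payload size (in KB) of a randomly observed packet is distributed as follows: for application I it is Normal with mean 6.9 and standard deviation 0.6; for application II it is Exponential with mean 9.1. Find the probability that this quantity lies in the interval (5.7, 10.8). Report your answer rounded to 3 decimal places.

0.543

Conditional on each application, P(5.7 < X < 10.8): I: 0.97725; II: 0.229334.
By total probability, P(5.7 < X < 10.8) = 0.42·0.97725 + 0.58·0.229334 = 0.543459.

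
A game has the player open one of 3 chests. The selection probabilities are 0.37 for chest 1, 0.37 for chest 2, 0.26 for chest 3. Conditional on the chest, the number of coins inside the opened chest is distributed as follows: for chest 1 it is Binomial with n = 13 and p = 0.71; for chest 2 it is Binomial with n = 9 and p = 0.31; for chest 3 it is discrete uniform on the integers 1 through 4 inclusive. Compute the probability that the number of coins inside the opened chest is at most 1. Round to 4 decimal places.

Conditional on each chest, P(X ≤ 1): 1: 3.36832e-06; 2: 0.178802; 3: 0.25.
By total probability, P(X ≤ 1) = 0.37·3.36832e-06 + 0.37·0.178802 + 0.26·0.25 = 0.131158.

0.1312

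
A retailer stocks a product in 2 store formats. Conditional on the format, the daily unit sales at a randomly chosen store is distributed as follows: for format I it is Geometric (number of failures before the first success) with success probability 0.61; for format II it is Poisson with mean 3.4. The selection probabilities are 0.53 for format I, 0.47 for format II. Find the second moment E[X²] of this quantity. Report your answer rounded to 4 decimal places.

7.8033

For each component E[X²] = Var + (mean)², giving I: 1.45687; II: 14.96.
Overall E[X²] = 0.53·1.45687 + 0.47·14.96 = 7.80334.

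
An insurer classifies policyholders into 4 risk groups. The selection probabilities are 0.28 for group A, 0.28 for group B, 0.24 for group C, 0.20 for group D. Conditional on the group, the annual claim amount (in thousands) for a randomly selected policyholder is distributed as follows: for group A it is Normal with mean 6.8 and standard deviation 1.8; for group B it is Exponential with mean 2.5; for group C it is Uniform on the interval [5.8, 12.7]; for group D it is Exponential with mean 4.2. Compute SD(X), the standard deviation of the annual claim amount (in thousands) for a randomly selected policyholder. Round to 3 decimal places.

3.717

Per component, A: μ=6.8, E[X²]=49.48; B: μ=2.5, E[X²]=12.5; C: μ=9.25, E[X²]=89.53; D: μ=4.2, E[X²]=35.28.
E[X] = 0.28·6.8 + 0.28·2.5 + 0.24·9.25 + 0.2·4.2 = 5.664.
E[X²] = 0.28·49.48 + 0.28·12.5 + 0.24·89.53 + 0.2·35.28 = 45.8976.
Var(X) = E[X²] − (E[X])² = 45.8976 − 32.0809 = 13.8167.
SD(X) = √13.8167 = 3.71708.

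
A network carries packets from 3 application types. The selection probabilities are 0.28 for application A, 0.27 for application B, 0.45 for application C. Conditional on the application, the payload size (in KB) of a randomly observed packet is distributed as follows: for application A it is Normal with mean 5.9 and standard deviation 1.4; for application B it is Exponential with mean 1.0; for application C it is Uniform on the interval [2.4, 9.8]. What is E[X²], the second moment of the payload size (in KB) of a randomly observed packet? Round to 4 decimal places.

For each component E[X²] = Var + (mean)², giving A: 36.77; B: 2; C: 41.7733.
Overall E[X²] = 0.28·36.77 + 0.27·2 + 0.45·41.7733 = 29.6336.

29.6336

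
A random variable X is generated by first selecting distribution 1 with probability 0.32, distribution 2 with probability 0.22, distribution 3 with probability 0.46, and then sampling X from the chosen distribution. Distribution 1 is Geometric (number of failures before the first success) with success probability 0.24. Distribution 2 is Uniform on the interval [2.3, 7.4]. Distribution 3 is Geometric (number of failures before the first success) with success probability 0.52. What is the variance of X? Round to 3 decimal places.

8.017

Per component, 1: μ=3.16667, E[X²]=23.2222; 2: μ=4.85, E[X²]=25.69; 3: μ=0.923077, E[X²]=2.62722.
E[X] = 0.32·3.16667 + 0.22·4.85 + 0.46·0.923077 = 2.50495.
E[X²] = 0.32·23.2222 + 0.22·25.69 + 0.46·2.62722 = 14.2914.
Var(X) = E[X²] − (E[X])² = 14.2914 − 6.27477 = 8.01666.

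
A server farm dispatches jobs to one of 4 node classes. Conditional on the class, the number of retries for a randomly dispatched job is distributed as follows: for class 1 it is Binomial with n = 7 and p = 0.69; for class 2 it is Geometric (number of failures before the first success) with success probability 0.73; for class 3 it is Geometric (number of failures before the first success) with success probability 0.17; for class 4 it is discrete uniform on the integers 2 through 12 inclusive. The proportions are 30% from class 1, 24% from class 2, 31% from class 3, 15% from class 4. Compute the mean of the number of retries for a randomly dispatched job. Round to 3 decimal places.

4.101

Component means — 1: 4.83; 2: 0.369863; 3: 4.88235; 4: 7.
E[X] = 0.3·4.83 + 0.24·0.369863 + 0.31·4.88235 + 0.15·7 = 4.1013.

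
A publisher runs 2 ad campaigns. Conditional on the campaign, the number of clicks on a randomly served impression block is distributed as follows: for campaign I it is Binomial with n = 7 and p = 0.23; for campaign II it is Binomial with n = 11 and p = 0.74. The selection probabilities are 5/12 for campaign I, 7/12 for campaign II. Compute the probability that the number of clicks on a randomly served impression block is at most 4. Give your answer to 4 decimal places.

0.4185

Conditional on each campaign, P(X ≤ 4): I: 0.991154; II: 0.00951958.
By total probability, P(X ≤ 4) = 0.416667·0.991154 + 0.583333·0.00951958 = 0.418534.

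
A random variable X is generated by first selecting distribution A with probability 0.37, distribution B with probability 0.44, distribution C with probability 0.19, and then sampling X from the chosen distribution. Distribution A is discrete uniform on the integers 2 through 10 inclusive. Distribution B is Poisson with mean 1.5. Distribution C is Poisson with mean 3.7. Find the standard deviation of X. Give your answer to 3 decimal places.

Per component, A: μ=6, E[X²]=42.6667; B: μ=1.5, E[X²]=3.75; C: μ=3.7, E[X²]=17.39.
E[X] = 0.37·6 + 0.44·1.5 + 0.19·3.7 = 3.583.
E[X²] = 0.37·42.6667 + 0.44·3.75 + 0.19·17.39 = 20.7408.
Var(X) = E[X²] − (E[X])² = 20.7408 − 12.8379 = 7.90288.
SD(X) = √7.90288 = 2.81121.

2.811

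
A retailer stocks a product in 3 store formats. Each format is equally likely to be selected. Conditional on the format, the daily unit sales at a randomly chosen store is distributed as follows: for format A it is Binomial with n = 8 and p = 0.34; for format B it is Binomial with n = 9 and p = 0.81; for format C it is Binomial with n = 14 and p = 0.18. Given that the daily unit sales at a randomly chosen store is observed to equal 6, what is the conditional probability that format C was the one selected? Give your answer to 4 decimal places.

Likelihoods P(X=6 | ·): A: 0.0188417; B: 0.162723; C: 0.0208786.
Posterior ∝ prior × likelihood. Numerator for C: 0.333333·0.0208786 = 0.00695953.
Normalizing constant: 0.333333·0.0188417 + 0.333333·0.162723 + 0.333333·0.0208786 = 0.0674812.
P(C | observation) = 0.00695953 / 0.0674812 = 0.103133.

0.1031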